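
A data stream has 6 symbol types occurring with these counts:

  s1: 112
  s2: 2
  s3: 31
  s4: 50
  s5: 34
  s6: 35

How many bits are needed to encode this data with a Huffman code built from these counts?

601

Build the Huffman tree bottom-up:
merge s2(2) and s3(31): 33
merge 33 and s5(34): 67
merge s6(35) and s4(50): 85
merge 67 and 85: 152
merge s1(112) and 152: 264
Each symbol's bit-cost is frequency × depth; summing gives 601 bits (equivalently 33 + 67 + 85 + 152 + 264).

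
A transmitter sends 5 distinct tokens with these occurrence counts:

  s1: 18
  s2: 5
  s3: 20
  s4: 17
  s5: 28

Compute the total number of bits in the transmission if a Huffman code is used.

Greedily combine the two least-frequent nodes:
combine s2(5), s4(17) → 22
combine s1(18), s3(20) → 38
combine 22, s5(28) → 50
combine 38, 50 → 88
Total encoded bits = sum of merged weights = 22 + 38 + 50 + 88 = 198.

198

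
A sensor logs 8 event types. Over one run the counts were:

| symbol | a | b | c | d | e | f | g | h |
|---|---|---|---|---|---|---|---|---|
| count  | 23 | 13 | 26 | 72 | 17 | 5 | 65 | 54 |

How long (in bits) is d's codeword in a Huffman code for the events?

2

Repeatedly merge the two smallest:
combine f(5), b(13) → 18
combine e(17), 18 → 35
combine a(23), c(26) → 49
combine 35, 49 → 84
combine h(54), g(65) → 119
combine d(72), 84 → 156
combine 119, 156 → 275
d's leaf is at depth 2, giving a 2-bit codeword.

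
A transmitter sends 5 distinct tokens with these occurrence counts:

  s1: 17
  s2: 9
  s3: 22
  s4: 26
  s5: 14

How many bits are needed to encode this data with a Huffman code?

Merge the two smallest weights repeatedly:
merge s2(9) and s5(14): 23
merge s1(17) and s3(22): 39
merge 23 and s4(26): 49
merge 39 and 49: 88
Each symbol's bit-cost is frequency × depth; summing gives 199 bits (equivalently 23 + 39 + 49 + 88).

199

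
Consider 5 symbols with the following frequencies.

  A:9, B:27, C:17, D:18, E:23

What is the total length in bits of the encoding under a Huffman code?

214

Build the Huffman tree bottom-up:
merge A(9) and C(17): 26
merge D(18) and E(23): 41
merge 26 and B(27): 53
merge 41 and 53: 94
Each symbol's bit-cost is frequency × depth; summing gives 214 bits (equivalently 26 + 41 + 53 + 94).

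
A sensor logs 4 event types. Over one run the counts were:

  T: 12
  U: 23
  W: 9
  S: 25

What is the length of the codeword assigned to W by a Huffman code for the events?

3

Repeatedly merge the two smallest:
combine W(9), T(12) → 21
combine 21, U(23) → 44
combine S(25), 44 → 69
W sits 3 levels below the root, so its codeword is 3 bits.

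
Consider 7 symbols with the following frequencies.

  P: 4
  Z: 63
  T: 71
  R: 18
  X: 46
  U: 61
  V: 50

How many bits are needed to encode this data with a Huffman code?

827

Build the Huffman tree bottom-up:
merge P(4) and R(18): 22
merge 22 and X(46): 68
merge V(50) and U(61): 111
merge Z(63) and 68: 131
merge T(71) and 111: 182
merge 131 and 182: 313
The encoded length is the sum of every internal node's weight: 22 + 68 + 111 + 131 + 182 + 313 = 827 bits.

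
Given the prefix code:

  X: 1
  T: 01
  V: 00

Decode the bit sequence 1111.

XXXX

Read left to right; each codeword is recognised as soon as it completes (prefix code):
  1→X | 1→X | 1→X | 1→X
Decoded message: XXXX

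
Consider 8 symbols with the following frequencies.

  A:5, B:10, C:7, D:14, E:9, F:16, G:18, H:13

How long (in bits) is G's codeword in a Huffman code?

2

Repeatedly merge the two smallest:
A(5) + C(7) → 12
E(9) + B(10) → 19
12 + H(13) → 25
D(14) + F(16) → 30
G(18) + 19 → 37
25 + 30 → 55
37 + 55 → 92
G sits 2 levels below the root, so its codeword is 2 bits.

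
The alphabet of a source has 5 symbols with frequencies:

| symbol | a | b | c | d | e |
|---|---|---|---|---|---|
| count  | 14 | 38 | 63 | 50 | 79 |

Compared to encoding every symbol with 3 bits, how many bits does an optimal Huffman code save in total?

Fixed-length: 3 bits × 244 symbols = 732 bits.
Huffman merges:
combine a(14), b(38) → 52
combine d(50), 52 → 102
combine c(63), e(79) → 142
combine 102, 142 → 244
Huffman total = 52 + 102 + 142 + 244 = 540 bits.
Saving = 732 − 540 = 192 bits.

192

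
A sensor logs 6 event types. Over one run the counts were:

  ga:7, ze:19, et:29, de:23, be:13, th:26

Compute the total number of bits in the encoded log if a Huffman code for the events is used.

Build the Huffman tree bottom-up:
merge ga(7) and be(13): 20
merge ze(19) and 20: 39
merge de(23) and th(26): 49
merge et(29) and 39: 68
merge 49 and 68: 117
Each symbol's bit-cost is frequency × depth; summing gives 293 bits (equivalently 20 + 39 + 49 + 68 + 117).

293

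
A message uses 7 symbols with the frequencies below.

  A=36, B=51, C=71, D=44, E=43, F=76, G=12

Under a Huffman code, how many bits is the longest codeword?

4

Merge the two lowest-weight nodes at each step:
G(12) + A(36) → 48
E(43) + D(44) → 87
48 + B(51) → 99
C(71) + F(76) → 147
87 + 99 → 186
147 + 186 → 333
Maximum depth reached is 4.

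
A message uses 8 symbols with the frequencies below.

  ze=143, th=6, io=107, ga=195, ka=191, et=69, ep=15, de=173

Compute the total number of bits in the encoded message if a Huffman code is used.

Merge the two smallest weights repeatedly:
combine th(6), ep(15) → 21
combine 21, et(69) → 90
combine 90, io(107) → 197
combine ze(143), de(173) → 316
combine ka(191), ga(195) → 386
combine 197, 316 → 513
combine 386, 513 → 899
Each symbol's bit-cost is frequency × depth; summing gives 2422 bits (equivalently 21 + 90 + 197 + 316 + 386 + 513 + 899).

2422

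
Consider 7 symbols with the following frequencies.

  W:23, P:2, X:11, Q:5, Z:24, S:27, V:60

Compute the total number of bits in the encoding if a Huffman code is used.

Merge the two smallest weights repeatedly:
combine P(2), Q(5) → 7
combine 7, X(11) → 18
combine 18, W(23) → 41
combine Z(24), S(27) → 51
combine 41, 51 → 92
combine V(60), 92 → 152
The encoded length is the sum of every internal node's weight: 7 + 18 + 41 + 51 + 92 + 152 = 361 bits.

361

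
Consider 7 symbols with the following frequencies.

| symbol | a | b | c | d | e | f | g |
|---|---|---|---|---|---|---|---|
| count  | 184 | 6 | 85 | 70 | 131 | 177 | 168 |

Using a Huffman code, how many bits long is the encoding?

Greedily combine the two least-frequent nodes:
b(6) + d(70) → 76
76 + c(85) → 161
e(131) + 161 → 292
g(168) + f(177) → 345
a(184) + 292 → 476
345 + 476 → 821
Each symbol's bit-cost is frequency × depth; summing gives 2171 bits (equivalently 76 + 161 + 292 + 345 + 476 + 821).

2171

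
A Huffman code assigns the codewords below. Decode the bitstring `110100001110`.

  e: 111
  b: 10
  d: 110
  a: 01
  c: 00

dbcad

Read left to right; each codeword is recognised as soon as it completes (prefix code):
  110→d | 10→b | 00→c | 01→a | 110→d
Decoded message: dbcad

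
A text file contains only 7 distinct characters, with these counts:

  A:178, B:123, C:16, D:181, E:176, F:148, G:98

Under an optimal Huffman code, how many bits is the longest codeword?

4

Merge the two lowest-weight nodes at each step:
C(16) + G(98) → 114
114 + B(123) → 237
F(148) + E(176) → 324
A(178) + D(181) → 359
237 + 324 → 561
359 + 561 → 920
The rarest symbols sit at the bottom; the longest codeword is 4 bits.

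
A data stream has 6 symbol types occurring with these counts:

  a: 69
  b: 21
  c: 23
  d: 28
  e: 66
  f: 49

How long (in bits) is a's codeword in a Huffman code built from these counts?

2

Build the tree from the bottom:
combine b(21), c(23) → 44
combine d(28), 44 → 72
combine f(49), e(66) → 115
combine a(69), 72 → 141
combine 115, 141 → 256
a sits 2 levels below the root, so its codeword is 2 bits.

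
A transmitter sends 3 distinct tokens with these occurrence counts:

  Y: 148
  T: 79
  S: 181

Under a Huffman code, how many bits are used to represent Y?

Huffman merges, smallest pair first:
combine T(79), Y(148) → 227
combine S(181), 227 → 408
Y's leaf is at depth 2, giving a 2-bit codeword.

2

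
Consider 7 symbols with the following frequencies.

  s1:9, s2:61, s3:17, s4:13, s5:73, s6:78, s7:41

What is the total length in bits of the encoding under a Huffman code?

725

Merge the two smallest weights repeatedly:
s1(9) + s4(13) → 22
s3(17) + 22 → 39
39 + s7(41) → 80
s2(61) + s5(73) → 134
s6(78) + 80 → 158
134 + 158 → 292
The encoded length is the sum of every internal node's weight: 22 + 39 + 80 + 134 + 158 + 292 = 725 bits.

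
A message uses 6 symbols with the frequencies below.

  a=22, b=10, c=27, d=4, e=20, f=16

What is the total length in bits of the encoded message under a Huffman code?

Build the Huffman tree bottom-up:
combine d(4), b(10) → 14
combine 14, f(16) → 30
combine e(20), a(22) → 42
combine c(27), 30 → 57
combine 42, 57 → 99
Each symbol's bit-cost is frequency × depth; summing gives 242 bits (equivalently 14 + 30 + 42 + 57 + 99).

242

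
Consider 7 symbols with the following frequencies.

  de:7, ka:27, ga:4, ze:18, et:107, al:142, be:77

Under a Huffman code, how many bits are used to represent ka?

Huffman merges, smallest pair first:
merge ga(4) and de(7): 11
merge 11 and ze(18): 29
merge ka(27) and 29: 56
merge 56 and be(77): 133
merge et(107) and 133: 240
merge al(142) and 240: 382
ka sits 4 levels below the root, so its codeword is 4 bits.

4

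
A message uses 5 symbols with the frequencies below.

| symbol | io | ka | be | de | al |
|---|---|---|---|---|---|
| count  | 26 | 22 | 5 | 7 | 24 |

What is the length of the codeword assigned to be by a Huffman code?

3

Repeatedly merge the two smallest:
be(5) + de(7) → 12
12 + ka(22) → 34
al(24) + io(26) → 50
34 + 50 → 84
be sits 3 levels below the root, so its codeword is 3 bits.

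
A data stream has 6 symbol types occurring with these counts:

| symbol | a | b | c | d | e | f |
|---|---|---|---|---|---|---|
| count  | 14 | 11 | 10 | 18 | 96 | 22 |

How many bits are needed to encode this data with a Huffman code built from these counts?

342

Merge the two smallest weights repeatedly:
merge c(10) and b(11): 21
merge a(14) and d(18): 32
merge 21 and f(22): 43
merge 32 and 43: 75
merge 75 and e(96): 171
The encoded length is the sum of every internal node's weight: 21 + 32 + 43 + 75 + 171 = 342 bits.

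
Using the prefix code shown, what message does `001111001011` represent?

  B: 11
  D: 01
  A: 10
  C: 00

CBBCAB

Read left to right; each codeword is recognised as soon as it completes (prefix code):
  00→C | 11→B | 11→B | 00→C | 10→A | 11→B
Decoded message: CBBCAB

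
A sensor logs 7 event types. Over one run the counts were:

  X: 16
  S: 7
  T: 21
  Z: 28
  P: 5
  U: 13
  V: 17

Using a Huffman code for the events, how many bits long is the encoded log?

Build the Huffman tree bottom-up:
P(5) + S(7) → 12
12 + U(13) → 25
X(16) + V(17) → 33
T(21) + 25 → 46
Z(28) + 33 → 61
46 + 61 → 107
Each symbol's bit-cost is frequency × depth; summing gives 284 bits (equivalently 12 + 25 + 33 + 46 + 61 + 107).

284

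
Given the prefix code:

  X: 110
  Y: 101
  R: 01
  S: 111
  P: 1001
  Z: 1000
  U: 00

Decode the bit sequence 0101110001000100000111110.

Read left to right; each codeword is recognised as soon as it completes (prefix code):
  01→R | 01→R | 110→X | 00→U | 1000→Z | 1000→Z | 00→U | 111→S | 110→X
Decoded message: RRXUZZUSX

RRXUZZUSX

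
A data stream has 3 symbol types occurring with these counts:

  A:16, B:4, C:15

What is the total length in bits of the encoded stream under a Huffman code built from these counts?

54

Greedily combine the two least-frequent nodes:
merge B(4) and C(15): 19
merge A(16) and 19: 35
Total encoded bits = sum of merged weights = 19 + 35 = 54.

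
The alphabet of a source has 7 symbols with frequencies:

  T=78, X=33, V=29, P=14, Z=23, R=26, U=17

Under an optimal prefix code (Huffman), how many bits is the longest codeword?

Merge the two lowest-weight nodes at each step:
P(14) + U(17) → 31
Z(23) + R(26) → 49
V(29) + 31 → 60
X(33) + 49 → 82
60 + T(78) → 138
82 + 138 → 220
The first pair merged (P, U) ends up deepest, at depth 4.

4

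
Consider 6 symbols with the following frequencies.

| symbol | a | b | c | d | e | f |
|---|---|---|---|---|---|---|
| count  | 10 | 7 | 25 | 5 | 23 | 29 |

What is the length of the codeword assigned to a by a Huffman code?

3

Repeatedly merge the two smallest:
d(5) + b(7) → 12
a(10) + 12 → 22
22 + e(23) → 45
c(25) + f(29) → 54
45 + 54 → 99
a sits 3 levels below the root, so its codeword is 3 bits.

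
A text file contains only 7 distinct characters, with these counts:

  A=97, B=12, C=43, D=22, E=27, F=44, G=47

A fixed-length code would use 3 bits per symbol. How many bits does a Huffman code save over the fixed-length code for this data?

Fixed-length: 3 bits × 292 symbols = 876 bits.
Huffman merges:
B(12) + D(22) → 34
E(27) + 34 → 61
C(43) + F(44) → 87
G(47) + 61 → 108
87 + A(97) → 184
108 + 184 → 292
Huffman total = 34 + 61 + 87 + 108 + 184 + 292 = 766 bits.
Saving = 876 − 766 = 110 bits.

110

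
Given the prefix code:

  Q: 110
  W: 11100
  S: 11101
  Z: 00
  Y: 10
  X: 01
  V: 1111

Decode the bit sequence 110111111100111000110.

Read left to right; each codeword is recognised as soon as it completes (prefix code):
  110→Q | 1111→V | 11100→W | 11100→W | 01→X | 10→Y
Decoded message: QVWWXY

QVWWXY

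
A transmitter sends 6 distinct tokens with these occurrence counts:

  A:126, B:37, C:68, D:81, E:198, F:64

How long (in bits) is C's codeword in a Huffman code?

Build the tree from the bottom:
combine B(37), F(64) → 101
combine C(68), D(81) → 149
combine 101, A(126) → 227
combine 149, E(198) → 347
combine 227, 347 → 574
The subtree containing C is merged 3 times, so code length = 3.

3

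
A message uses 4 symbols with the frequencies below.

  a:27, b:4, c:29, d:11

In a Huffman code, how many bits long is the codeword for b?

Huffman merges, smallest pair first:
combine b(4), d(11) → 15
combine 15, a(27) → 42
combine c(29), 42 → 71
The subtree containing b is merged 3 times, so code length = 3.

3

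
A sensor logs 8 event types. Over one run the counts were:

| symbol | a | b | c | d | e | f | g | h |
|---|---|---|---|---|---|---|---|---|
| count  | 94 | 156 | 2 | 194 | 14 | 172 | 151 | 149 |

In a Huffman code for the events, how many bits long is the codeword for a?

4

Huffman merges, smallest pair first:
merge c(2) and e(14): 16
merge 16 and a(94): 110
merge 110 and h(149): 259
merge g(151) and b(156): 307
merge f(172) and d(194): 366
merge 259 and 307: 566
merge 366 and 566: 932
The subtree containing a is merged 4 times, so code length = 4.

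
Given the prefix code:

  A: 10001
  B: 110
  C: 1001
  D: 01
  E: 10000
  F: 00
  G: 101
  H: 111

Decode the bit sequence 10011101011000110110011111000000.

CBGAGCHEF

Read left to right; each codeword is recognised as soon as it completes (prefix code):
  1001→C | 110→B | 101→G | 10001→A | 101→G | 1001→C | 111→H | 10000→E | 00→F
Decoded message: CBGAGCHEF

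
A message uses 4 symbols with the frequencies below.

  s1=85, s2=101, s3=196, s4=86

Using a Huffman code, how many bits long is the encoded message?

911

Greedily combine the two least-frequent nodes:
combine s1(85), s4(86) → 171
combine s2(101), 171 → 272
combine s3(196), 272 → 468
The encoded length is the sum of every internal node's weight: 171 + 272 + 468 = 911 bits.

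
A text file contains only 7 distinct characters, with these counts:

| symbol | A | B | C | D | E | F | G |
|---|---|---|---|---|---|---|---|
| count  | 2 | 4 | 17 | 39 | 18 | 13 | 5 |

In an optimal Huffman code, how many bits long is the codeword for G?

Repeatedly merge the two smallest:
combine A(2), B(4) → 6
combine G(5), 6 → 11
combine 11, F(13) → 24
combine C(17), E(18) → 35
combine 24, 35 → 59
combine D(39), 59 → 98
The subtree containing G is merged 4 times, so code length = 4.

4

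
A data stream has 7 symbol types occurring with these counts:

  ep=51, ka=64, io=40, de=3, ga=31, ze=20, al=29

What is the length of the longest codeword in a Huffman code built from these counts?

Merge the two lowest-weight nodes at each step:
merge de(3) and ze(20): 23
merge 23 and al(29): 52
merge ga(31) and io(40): 71
merge ep(51) and 52: 103
merge ka(64) and 71: 135
merge 103 and 135: 238
Maximum depth reached is 4.

4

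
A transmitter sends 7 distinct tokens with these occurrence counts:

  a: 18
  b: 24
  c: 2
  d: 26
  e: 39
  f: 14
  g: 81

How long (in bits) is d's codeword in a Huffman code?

Repeatedly merge the two smallest:
merge c(2) and f(14): 16
merge 16 and a(18): 34
merge b(24) and d(26): 50
merge 34 and e(39): 73
merge 50 and 73: 123
merge g(81) and 123: 204
d's leaf is at depth 3, giving a 3-bit codeword.

3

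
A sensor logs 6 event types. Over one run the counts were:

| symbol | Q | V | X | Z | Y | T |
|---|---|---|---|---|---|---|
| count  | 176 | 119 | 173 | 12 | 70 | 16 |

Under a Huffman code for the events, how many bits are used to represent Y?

Repeatedly merge the two smallest:
Z(12) + T(16) → 28
28 + Y(70) → 98
98 + V(119) → 217
X(173) + Q(176) → 349
217 + 349 → 566
Y's leaf is at depth 3, giving a 3-bit codeword.

3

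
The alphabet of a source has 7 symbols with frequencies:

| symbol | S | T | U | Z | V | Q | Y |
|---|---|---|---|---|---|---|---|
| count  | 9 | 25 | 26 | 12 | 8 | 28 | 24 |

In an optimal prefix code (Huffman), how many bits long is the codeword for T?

3

Huffman merges, smallest pair first:
V(8) + S(9) → 17
Z(12) + 17 → 29
Y(24) + T(25) → 49
U(26) + Q(28) → 54
29 + 49 → 78
54 + 78 → 132
T sits 3 levels below the root, so its codeword is 3 bits.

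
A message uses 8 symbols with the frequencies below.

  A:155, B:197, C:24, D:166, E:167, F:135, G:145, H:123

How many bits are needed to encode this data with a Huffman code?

Build the Huffman tree bottom-up:
merge C(24) and H(123): 147
merge F(135) and G(145): 280
merge 147 and A(155): 302
merge D(166) and E(167): 333
merge B(197) and 280: 477
merge 302 and 333: 635
merge 477 and 635: 1112
Each symbol's bit-cost is frequency × depth; summing gives 3286 bits (equivalently 147 + 280 + 302 + 333 + 477 + 635 + 1112).

3286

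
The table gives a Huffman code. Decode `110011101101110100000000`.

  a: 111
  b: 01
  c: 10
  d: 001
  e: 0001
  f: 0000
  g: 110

Read left to right; each codeword is recognised as soon as it completes (prefix code):
  110→g | 01→b | 110→g | 110→g | 111→a | 01→b | 0000→f | 0000→f
Decoded message: gbggabff

gbggabff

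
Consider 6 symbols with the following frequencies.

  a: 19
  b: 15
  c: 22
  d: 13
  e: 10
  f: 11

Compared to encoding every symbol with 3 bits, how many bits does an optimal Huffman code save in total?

Fixed-length: 3 bits × 90 symbols = 270 bits.
Huffman merges:
combine e(10), f(11) → 21
combine d(13), b(15) → 28
combine a(19), 21 → 40
combine c(22), 28 → 50
combine 40, 50 → 90
Huffman total = 21 + 28 + 40 + 50 + 90 = 229 bits.
Saving = 270 − 229 = 41 bits.

41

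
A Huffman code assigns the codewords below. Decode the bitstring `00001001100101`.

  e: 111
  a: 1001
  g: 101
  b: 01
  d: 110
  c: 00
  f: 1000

Read left to right; each codeword is recognised as soon as it completes (prefix code):
  00→c | 00→c | 1001→a | 1001→a | 01→b
Decoded message: ccaab

ccaab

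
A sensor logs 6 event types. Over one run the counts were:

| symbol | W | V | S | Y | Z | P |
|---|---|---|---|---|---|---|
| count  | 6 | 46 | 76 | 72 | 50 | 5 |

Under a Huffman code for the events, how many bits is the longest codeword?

Merge the two lowest-weight nodes at each step:
combine P(5), W(6) → 11
combine 11, V(46) → 57
combine Z(50), 57 → 107
combine Y(72), S(76) → 148
combine 107, 148 → 255
Maximum depth reached is 4.

4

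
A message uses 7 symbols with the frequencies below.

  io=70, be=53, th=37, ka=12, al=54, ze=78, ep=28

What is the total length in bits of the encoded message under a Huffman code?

Build the Huffman tree bottom-up:
ka(12) + ep(28) → 40
th(37) + 40 → 77
be(53) + al(54) → 107
io(70) + 77 → 147
ze(78) + 107 → 185
147 + 185 → 332
Total encoded bits = sum of merged weights = 40 + 77 + 107 + 147 + 185 + 332 = 888.

888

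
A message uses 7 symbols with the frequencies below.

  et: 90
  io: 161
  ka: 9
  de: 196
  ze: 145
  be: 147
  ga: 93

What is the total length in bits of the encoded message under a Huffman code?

2265

Build the Huffman tree bottom-up:
merge ka(9) and et(90): 99
merge ga(93) and 99: 192
merge ze(145) and be(147): 292
merge io(161) and 192: 353
merge de(196) and 292: 488
merge 353 and 488: 841
Total encoded bits = sum of merged weights = 99 + 192 + 292 + 353 + 488 + 841 = 2265.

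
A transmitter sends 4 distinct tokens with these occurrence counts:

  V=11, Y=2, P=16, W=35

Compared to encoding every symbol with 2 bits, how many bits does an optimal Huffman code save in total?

Fixed-length: 2 bits × 64 symbols = 128 bits.
Huffman merges:
merge Y(2) and V(11): 13
merge 13 and P(16): 29
merge 29 and W(35): 64
Huffman total = 13 + 29 + 64 = 106 bits.
Saving = 128 − 106 = 22 bits.

22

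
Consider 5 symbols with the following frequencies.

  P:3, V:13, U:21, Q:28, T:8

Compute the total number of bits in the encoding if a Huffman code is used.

Greedily combine the two least-frequent nodes:
combine P(3), T(8) → 11
combine 11, V(13) → 24
combine U(21), 24 → 45
combine Q(28), 45 → 73
The encoded length is the sum of every internal node's weight: 11 + 24 + 45 + 73 = 153 bits.

153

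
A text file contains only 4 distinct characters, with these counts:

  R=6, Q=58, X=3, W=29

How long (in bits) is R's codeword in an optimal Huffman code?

3

Build the tree from the bottom:
merge X(3) and R(6): 9
merge 9 and W(29): 38
merge 38 and Q(58): 96
R sits 3 levels below the root, so its codeword is 3 bits.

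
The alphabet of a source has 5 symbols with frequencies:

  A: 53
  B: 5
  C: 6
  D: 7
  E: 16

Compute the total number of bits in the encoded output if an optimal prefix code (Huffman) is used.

150

Build the Huffman tree bottom-up:
B(5) + C(6) → 11
D(7) + 11 → 18
E(16) + 18 → 34
34 + A(53) → 87
The encoded length is the sum of every internal node's weight: 11 + 18 + 34 + 87 = 150 bits.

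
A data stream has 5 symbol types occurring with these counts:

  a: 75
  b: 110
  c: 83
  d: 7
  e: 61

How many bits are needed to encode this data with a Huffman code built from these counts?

Greedily combine the two least-frequent nodes:
d(7) + e(61) → 68
68 + a(75) → 143
c(83) + b(110) → 193
143 + 193 → 336
The encoded length is the sum of every internal node's weight: 68 + 143 + 193 + 336 = 740 bits.

740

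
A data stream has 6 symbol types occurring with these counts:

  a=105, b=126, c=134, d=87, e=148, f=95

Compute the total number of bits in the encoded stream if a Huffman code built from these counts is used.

Merge the two smallest weights repeatedly:
merge d(87) and f(95): 182
merge a(105) and b(126): 231
merge c(134) and e(148): 282
merge 182 and 231: 413
merge 282 and 413: 695
Total encoded bits = sum of merged weights = 182 + 231 + 282 + 413 + 695 = 1803.

1803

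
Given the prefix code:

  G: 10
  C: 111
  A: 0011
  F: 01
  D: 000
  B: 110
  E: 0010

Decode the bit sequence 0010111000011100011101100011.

Read left to right; each codeword is recognised as soon as it completes (prefix code):
  0010→E | 111→C | 000→D | 01→F | 110→B | 0011→A | 10→G | 110→B | 0011→A
Decoded message: ECDFBAGBA

ECDFBAGBA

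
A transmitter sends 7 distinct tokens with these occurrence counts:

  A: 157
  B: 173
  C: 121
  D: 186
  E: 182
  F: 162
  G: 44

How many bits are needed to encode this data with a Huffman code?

2872

Build the Huffman tree bottom-up:
combine G(44), C(121) → 165
combine A(157), F(162) → 319
combine 165, B(173) → 338
combine E(182), D(186) → 368
combine 319, 338 → 657
combine 368, 657 → 1025
The encoded length is the sum of every internal node's weight: 165 + 319 + 338 + 368 + 657 + 1025 = 2872 bits.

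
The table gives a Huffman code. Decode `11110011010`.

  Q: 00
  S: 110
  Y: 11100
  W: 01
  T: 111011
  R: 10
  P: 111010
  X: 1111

Read left to right; each codeword is recognised as soon as it completes (prefix code):
  1111→X | 00→Q | 110→S | 10→R
Decoded message: XQSR

XQSR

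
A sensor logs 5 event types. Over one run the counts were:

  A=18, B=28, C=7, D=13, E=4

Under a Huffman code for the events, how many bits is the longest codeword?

Merge the two lowest-weight nodes at each step:
E(4) + C(7) → 11
11 + D(13) → 24
A(18) + 24 → 42
B(28) + 42 → 70
The rarest symbols sit at the bottom; the longest codeword is 4 bits.

4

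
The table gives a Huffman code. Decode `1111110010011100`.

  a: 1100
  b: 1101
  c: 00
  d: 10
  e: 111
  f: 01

eecdfa

Read left to right; each codeword is recognised as soon as it completes (prefix code):
  111→e | 111→e | 00→c | 10→d | 01→f | 1100→a
Decoded message: eecdfa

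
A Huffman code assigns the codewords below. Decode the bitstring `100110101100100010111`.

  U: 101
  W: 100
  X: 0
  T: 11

WTXUWWXUT

Read left to right; each codeword is recognised as soon as it completes (prefix code):
  100→W | 11→T | 0→X | 101→U | 100→W | 100→W | 0→X | 101→U | 11→T
Decoded message: WTXUWWXUT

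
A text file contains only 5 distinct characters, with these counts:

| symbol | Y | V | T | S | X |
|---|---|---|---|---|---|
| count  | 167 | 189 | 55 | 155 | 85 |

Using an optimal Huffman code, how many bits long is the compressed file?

1442

Greedily combine the two least-frequent nodes:
combine T(55), X(85) → 140
combine 140, S(155) → 295
combine Y(167), V(189) → 356
combine 295, 356 → 651
Each symbol's bit-cost is frequency × depth; summing gives 1442 bits (equivalently 140 + 295 + 356 + 651).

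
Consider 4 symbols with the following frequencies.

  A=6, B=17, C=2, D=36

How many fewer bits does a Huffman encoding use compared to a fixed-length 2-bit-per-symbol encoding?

Fixed-length: 2 bits × 61 symbols = 122 bits.
Huffman merges:
C(2) + A(6) → 8
8 + B(17) → 25
25 + D(36) → 61
Huffman total = 8 + 25 + 61 = 94 bits.
Saving = 122 − 94 = 28 bits.

28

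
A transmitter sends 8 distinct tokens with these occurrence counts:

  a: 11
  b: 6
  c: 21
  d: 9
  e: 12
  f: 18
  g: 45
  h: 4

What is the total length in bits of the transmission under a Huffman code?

340

Greedily combine the two least-frequent nodes:
h(4) + b(6) → 10
d(9) + 10 → 19
a(11) + e(12) → 23
f(18) + 19 → 37
c(21) + 23 → 44
37 + 44 → 81
g(45) + 81 → 126
Total encoded bits = sum of merged weights = 10 + 19 + 23 + 37 + 44 + 81 + 126 = 340.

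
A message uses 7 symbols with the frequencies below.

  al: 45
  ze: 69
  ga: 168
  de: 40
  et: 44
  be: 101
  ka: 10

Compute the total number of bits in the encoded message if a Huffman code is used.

1212

Merge the two smallest weights repeatedly:
combine ka(10), de(40) → 50
combine et(44), al(45) → 89
combine 50, ze(69) → 119
combine 89, be(101) → 190
combine 119, ga(168) → 287
combine 190, 287 → 477
Each symbol's bit-cost is frequency × depth; summing gives 1212 bits (equivalently 50 + 89 + 119 + 190 + 287 + 477).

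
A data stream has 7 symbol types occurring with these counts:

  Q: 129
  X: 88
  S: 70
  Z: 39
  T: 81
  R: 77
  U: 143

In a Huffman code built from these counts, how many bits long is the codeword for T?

Repeatedly merge the two smallest:
merge Z(39) and S(70): 109
merge R(77) and T(81): 158
merge X(88) and 109: 197
merge Q(129) and U(143): 272
merge 158 and 197: 355
merge 272 and 355: 627
T's leaf is at depth 3, giving a 3-bit codeword.

3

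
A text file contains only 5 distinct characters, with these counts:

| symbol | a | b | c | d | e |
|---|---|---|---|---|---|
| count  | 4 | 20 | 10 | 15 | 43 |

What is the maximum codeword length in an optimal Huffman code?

Merge the two lowest-weight nodes at each step:
combine a(4), c(10) → 14
combine 14, d(15) → 29
combine b(20), 29 → 49
combine e(43), 49 → 92
The rarest symbols sit at the bottom; the longest codeword is 4 bits.

4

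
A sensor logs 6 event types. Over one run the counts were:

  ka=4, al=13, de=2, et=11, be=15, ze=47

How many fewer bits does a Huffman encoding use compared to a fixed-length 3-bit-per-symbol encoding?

Fixed-length: 3 bits × 92 symbols = 276 bits.
Huffman merges:
de(2) + ka(4) → 6
6 + et(11) → 17
al(13) + be(15) → 28
17 + 28 → 45
45 + ze(47) → 92
Huffman total = 6 + 17 + 28 + 45 + 92 = 188 bits.
Saving = 276 − 188 = 88 bits.

88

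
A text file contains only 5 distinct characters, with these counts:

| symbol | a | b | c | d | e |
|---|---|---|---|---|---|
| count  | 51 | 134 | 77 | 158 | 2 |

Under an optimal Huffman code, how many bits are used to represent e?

4

Huffman merges, smallest pair first:
combine e(2), a(51) → 53
combine 53, c(77) → 130
combine 130, b(134) → 264
combine d(158), 264 → 422
e's leaf is at depth 4, giving a 4-bit codeword.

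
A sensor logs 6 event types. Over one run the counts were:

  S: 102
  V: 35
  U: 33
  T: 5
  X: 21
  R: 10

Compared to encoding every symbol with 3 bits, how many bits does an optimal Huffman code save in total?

189

Fixed-length: 3 bits × 206 symbols = 618 bits.
Huffman merges:
T(5) + R(10) → 15
15 + X(21) → 36
U(33) + V(35) → 68
36 + 68 → 104
S(102) + 104 → 206
Huffman total = 15 + 36 + 68 + 104 + 206 = 429 bits.
Saving = 618 − 429 = 189 bits.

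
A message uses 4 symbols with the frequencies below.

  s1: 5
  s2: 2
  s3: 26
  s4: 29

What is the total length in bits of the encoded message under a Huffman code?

102

Greedily combine the two least-frequent nodes:
merge s2(2) and s1(5): 7
merge 7 and s3(26): 33
merge s4(29) and 33: 62
Each symbol's bit-cost is frequency × depth; summing gives 102 bits (equivalently 7 + 33 + 62).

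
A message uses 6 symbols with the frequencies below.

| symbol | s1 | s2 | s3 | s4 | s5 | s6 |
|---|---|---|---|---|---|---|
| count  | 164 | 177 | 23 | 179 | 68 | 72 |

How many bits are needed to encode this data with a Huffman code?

1620

Greedily combine the two least-frequent nodes:
combine s3(23), s5(68) → 91
combine s6(72), 91 → 163
combine 163, s1(164) → 327
combine s2(177), s4(179) → 356
combine 327, 356 → 683
Each symbol's bit-cost is frequency × depth; summing gives 1620 bits (equivalently 91 + 163 + 327 + 356 + 683).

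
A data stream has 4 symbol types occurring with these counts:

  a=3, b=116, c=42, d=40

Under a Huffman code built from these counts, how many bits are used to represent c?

2

Build the tree from the bottom:
combine a(3), d(40) → 43
combine c(42), 43 → 85
combine 85, b(116) → 201
The subtree containing c is merged 2 times, so code length = 2.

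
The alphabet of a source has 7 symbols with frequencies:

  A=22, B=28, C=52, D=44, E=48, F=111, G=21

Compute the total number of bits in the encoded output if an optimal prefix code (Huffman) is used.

Build the Huffman tree bottom-up:
combine G(21), A(22) → 43
combine B(28), 43 → 71
combine D(44), E(48) → 92
combine C(52), 71 → 123
combine 92, F(111) → 203
combine 123, 203 → 326
The encoded length is the sum of every internal node's weight: 43 + 71 + 92 + 123 + 203 + 326 = 858 bits.

858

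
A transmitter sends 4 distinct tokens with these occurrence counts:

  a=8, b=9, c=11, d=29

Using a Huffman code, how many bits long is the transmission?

Greedily combine the two least-frequent nodes:
a(8) + b(9) → 17
c(11) + 17 → 28
28 + d(29) → 57
Total encoded bits = sum of merged weights = 17 + 28 + 57 = 102.

102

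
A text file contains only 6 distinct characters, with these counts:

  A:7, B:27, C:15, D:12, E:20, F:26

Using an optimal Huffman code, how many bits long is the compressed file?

Build the Huffman tree bottom-up:
merge A(7) and D(12): 19
merge C(15) and 19: 34
merge E(20) and F(26): 46
merge B(27) and 34: 61
merge 46 and 61: 107
Total encoded bits = sum of merged weights = 19 + 34 + 46 + 61 + 107 = 267.

267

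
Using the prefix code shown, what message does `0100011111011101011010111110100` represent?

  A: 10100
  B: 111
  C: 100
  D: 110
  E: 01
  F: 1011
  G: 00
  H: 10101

EGEBFHHBA

Read left to right; each codeword is recognised as soon as it completes (prefix code):
  01→E | 00→G | 01→E | 111→B | 1011→F | 10101→H | 10101→H | 111→B | 10100→A
Decoded message: EGEBFHHBA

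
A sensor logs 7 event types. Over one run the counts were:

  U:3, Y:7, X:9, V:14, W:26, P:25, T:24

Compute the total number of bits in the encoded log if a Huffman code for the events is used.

278

Greedily combine the two least-frequent nodes:
combine U(3), Y(7) → 10
combine X(9), 10 → 19
combine V(14), 19 → 33
combine T(24), P(25) → 49
combine W(26), 33 → 59
combine 49, 59 → 108
Total encoded bits = sum of merged weights = 10 + 19 + 33 + 49 + 59 + 108 = 278.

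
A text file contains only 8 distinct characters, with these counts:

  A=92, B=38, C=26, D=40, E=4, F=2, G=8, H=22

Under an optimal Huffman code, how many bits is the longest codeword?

Merge the two lowest-weight nodes at each step:
combine F(2), E(4) → 6
combine 6, G(8) → 14
combine 14, H(22) → 36
combine C(26), 36 → 62
combine B(38), D(40) → 78
combine 62, 78 → 140
combine A(92), 140 → 232
The first pair merged (F, E) ends up deepest, at depth 6.

6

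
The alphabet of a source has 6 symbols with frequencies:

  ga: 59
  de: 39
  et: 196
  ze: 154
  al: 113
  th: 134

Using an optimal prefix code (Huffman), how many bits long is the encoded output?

Merge the two smallest weights repeatedly:
merge de(39) and ga(59): 98
merge 98 and al(113): 211
merge th(134) and ze(154): 288
merge et(196) and 211: 407
merge 288 and 407: 695
Each symbol's bit-cost is frequency × depth; summing gives 1699 bits (equivalently 98 + 211 + 288 + 407 + 695).

1699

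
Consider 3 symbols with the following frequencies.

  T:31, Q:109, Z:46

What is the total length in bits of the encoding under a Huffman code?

263

Merge the two smallest weights repeatedly:
combine T(31), Z(46) → 77
combine 77, Q(109) → 186
Each symbol's bit-cost is frequency × depth; summing gives 263 bits (equivalently 77 + 186).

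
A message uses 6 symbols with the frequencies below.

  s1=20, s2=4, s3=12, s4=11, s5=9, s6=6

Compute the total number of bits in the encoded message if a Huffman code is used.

153

Greedily combine the two least-frequent nodes:
merge s2(4) and s6(6): 10
merge s5(9) and 10: 19
merge s4(11) and s3(12): 23
merge 19 and s1(20): 39
merge 23 and 39: 62
Each symbol's bit-cost is frequency × depth; summing gives 153 bits (equivalently 10 + 19 + 23 + 39 + 62).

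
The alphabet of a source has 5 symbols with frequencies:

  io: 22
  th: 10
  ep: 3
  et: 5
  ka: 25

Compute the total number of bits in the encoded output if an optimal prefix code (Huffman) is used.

Greedily combine the two least-frequent nodes:
merge ep(3) and et(5): 8
merge 8 and th(10): 18
merge 18 and io(22): 40
merge ka(25) and 40: 65
The encoded length is the sum of every internal node's weight: 8 + 18 + 40 + 65 = 131 bits.

131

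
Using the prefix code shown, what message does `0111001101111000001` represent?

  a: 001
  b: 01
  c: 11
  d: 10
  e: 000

bcadccea

Read left to right; each codeword is recognised as soon as it completes (prefix code):
  01→b | 11→c | 001→a | 10→d | 11→c | 11→c | 000→e | 001→a
Decoded message: bcadccea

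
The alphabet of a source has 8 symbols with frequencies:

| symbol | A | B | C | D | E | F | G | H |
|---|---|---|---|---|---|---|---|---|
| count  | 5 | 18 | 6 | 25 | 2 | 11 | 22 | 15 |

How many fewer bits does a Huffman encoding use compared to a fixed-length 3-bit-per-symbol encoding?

27

Fixed-length: 3 bits × 104 symbols = 312 bits.
Huffman merges:
E(2) + A(5) → 7
C(6) + 7 → 13
F(11) + 13 → 24
H(15) + B(18) → 33
G(22) + 24 → 46
D(25) + 33 → 58
46 + 58 → 104
Huffman total = 7 + 13 + 24 + 33 + 46 + 58 + 104 = 285 bits.
Saving = 312 − 285 = 27 bits.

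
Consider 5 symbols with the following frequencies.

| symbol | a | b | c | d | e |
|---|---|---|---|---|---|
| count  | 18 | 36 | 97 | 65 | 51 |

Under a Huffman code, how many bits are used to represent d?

Build the tree from the bottom:
combine a(18), b(36) → 54
combine e(51), 54 → 105
combine d(65), c(97) → 162
combine 105, 162 → 267
d's leaf is at depth 2, giving a 2-bit codeword.

2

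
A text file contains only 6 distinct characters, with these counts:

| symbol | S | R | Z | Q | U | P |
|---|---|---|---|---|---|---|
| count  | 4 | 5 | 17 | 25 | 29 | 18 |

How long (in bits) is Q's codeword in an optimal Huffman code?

Huffman merges, smallest pair first:
combine S(4), R(5) → 9
combine 9, Z(17) → 26
combine P(18), Q(25) → 43
combine 26, U(29) → 55
combine 43, 55 → 98
The subtree containing Q is merged 2 times, so code length = 2.

2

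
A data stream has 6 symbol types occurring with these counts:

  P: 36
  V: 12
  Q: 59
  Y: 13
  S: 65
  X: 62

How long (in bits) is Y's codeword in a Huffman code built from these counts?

4

Build the tree from the bottom:
combine V(12), Y(13) → 25
combine 25, P(36) → 61
combine Q(59), 61 → 120
combine X(62), S(65) → 127
combine 120, 127 → 247
Y sits 4 levels below the root, so its codeword is 4 bits.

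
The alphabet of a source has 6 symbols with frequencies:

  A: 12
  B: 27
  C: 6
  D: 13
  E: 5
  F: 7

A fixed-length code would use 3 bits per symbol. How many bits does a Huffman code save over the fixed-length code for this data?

Fixed-length: 3 bits × 70 symbols = 210 bits.
Huffman merges:
merge E(5) and C(6): 11
merge F(7) and 11: 18
merge A(12) and D(13): 25
merge 18 and 25: 43
merge B(27) and 43: 70
Huffman total = 11 + 18 + 25 + 43 + 70 = 167 bits.
Saving = 210 − 167 = 43 bits.

43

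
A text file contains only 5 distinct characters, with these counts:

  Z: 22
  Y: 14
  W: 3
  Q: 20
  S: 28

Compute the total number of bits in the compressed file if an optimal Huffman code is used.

191

Greedily combine the two least-frequent nodes:
W(3) + Y(14) → 17
17 + Q(20) → 37
Z(22) + S(28) → 50
37 + 50 → 87
The encoded length is the sum of every internal node's weight: 17 + 37 + 50 + 87 = 191 bits.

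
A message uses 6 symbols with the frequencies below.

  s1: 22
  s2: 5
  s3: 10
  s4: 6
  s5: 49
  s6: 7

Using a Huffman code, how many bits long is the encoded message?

205

Merge the two smallest weights repeatedly:
s2(5) + s4(6) → 11
s6(7) + s3(10) → 17
11 + 17 → 28
s1(22) + 28 → 50
s5(49) + 50 → 99
Total encoded bits = sum of merged weights = 11 + 17 + 28 + 50 + 99 = 205.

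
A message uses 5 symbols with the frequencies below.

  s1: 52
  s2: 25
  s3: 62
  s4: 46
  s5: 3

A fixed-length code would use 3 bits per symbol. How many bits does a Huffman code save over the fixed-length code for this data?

Fixed-length: 3 bits × 188 symbols = 564 bits.
Huffman merges:
s5(3) + s2(25) → 28
28 + s4(46) → 74
s1(52) + s3(62) → 114
74 + 114 → 188
Huffman total = 28 + 74 + 114 + 188 = 404 bits.
Saving = 564 − 404 = 160 bits.

160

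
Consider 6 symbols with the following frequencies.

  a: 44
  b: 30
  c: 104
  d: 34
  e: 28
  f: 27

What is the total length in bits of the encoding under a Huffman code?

648

Greedily combine the two least-frequent nodes:
f(27) + e(28) → 55
b(30) + d(34) → 64
a(44) + 55 → 99
64 + 99 → 163
c(104) + 163 → 267
Each symbol's bit-cost is frequency × depth; summing gives 648 bits (equivalently 55 + 64 + 99 + 163 + 267).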